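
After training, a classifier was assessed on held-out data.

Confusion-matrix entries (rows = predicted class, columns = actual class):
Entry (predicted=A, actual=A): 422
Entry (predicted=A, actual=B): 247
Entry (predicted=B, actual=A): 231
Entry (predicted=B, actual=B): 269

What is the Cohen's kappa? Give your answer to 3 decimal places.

0.168

Observed agreement pₒ = trace/N = 691/1169 = 0.5911
Expected agreement pₑ = Σ (rowᵢ·colᵢ)/N² = (653·669 + 516·500)/1169² = 0.5085
κ = (pₒ − pₑ)/(1 − pₑ) = (0.5911 − 0.5085)/(1 − 0.5085) = 0.168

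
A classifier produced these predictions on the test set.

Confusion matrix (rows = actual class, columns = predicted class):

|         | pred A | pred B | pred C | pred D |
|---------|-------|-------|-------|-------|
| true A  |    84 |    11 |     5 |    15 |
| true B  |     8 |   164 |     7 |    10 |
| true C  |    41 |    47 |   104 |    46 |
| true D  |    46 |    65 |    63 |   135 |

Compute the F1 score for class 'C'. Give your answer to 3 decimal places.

F1 score = 2·TP/(2·TP+FP+FN).
C: TP=104, FP=5+7+63=75, FN=41+47+46=134 → 208/417 = 0.4988

0.499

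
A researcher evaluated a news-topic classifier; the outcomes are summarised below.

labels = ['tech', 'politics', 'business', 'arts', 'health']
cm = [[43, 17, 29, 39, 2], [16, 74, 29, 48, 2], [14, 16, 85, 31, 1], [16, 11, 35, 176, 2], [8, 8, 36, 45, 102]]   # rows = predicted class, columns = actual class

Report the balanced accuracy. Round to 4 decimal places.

0.5766

Balanced accuracy = mean of per-class recall.
  tech: recall = 43/97 = 0.44330
  politics: recall = 74/126 = 0.58730
  business: recall = 85/214 = 0.39720
  arts: recall = 176/339 = 0.51917
  health: recall = 102/109 = 0.93578
Mean = (0.44330 + 0.58730 + 0.39720 + 0.51917 + 0.93578) / 5 = 0.5766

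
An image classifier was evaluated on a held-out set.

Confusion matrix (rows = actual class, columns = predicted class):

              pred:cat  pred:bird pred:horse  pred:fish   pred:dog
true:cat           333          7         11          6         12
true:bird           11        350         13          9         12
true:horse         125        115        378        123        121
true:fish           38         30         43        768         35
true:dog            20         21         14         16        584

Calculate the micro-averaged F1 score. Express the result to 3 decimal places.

Micro-averaging pools counts across classes: ΣTP=2413, ΣFP=782, ΣFN=782.
Micro-F1 score = 2·TP/(2·TP+FP+FN) on pooled counts = 0.755 (equals overall accuracy in single-label multiclass).

0.755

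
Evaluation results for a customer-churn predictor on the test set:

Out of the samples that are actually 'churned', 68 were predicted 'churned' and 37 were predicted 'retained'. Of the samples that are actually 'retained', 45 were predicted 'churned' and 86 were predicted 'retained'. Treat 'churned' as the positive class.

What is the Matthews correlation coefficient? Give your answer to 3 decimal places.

0.303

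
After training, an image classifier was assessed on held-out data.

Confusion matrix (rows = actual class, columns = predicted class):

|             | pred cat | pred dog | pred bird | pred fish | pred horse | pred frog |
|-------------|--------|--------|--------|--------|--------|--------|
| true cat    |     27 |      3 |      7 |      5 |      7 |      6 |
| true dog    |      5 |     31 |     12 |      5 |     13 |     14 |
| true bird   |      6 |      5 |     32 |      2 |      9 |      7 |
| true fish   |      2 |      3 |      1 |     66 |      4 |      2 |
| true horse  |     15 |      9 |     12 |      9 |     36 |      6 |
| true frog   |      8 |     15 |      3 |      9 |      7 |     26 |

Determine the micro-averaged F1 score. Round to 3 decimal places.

0.508

Micro-averaging pools counts across classes: ΣTP=218, ΣFP=211, ΣFN=211.
Micro-F1 score = 2·TP/(2·TP+FP+FN) on pooled counts = 0.508 (equals overall accuracy in single-label multiclass).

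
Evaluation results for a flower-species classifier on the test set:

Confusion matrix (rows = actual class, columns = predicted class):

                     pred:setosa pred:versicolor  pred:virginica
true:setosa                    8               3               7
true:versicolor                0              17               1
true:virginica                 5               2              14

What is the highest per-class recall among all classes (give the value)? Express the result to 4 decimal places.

0.9444

Per-class recall (TP/(TP+FN)):
  setosa: TP=8, FN=3+7=10 → 8/18 = 0.44444
  versicolor: TP=17, FN=0+1=1 → 17/18 = 0.94444
  virginica: TP=14, FN=5+2=7 → 14/21 = 0.66667
Highest is class 'versicolor' with recall = 0.9444.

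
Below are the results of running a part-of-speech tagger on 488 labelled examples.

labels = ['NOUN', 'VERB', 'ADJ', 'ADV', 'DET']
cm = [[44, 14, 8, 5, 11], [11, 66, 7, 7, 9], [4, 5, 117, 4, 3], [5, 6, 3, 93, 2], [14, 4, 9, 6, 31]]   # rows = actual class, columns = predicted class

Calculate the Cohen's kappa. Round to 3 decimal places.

Observed agreement pₒ = trace/N = 351/488 = 0.7193
Expected agreement pₑ = Σ (rowᵢ·colᵢ)/N² = (82·78 + 100·95 + 133·144 + 109·115 + 64·56)/488² = 0.2149
κ = (pₒ − pₑ)/(1 − pₑ) = (0.7193 − 0.2149)/(1 − 0.2149) = 0.642

0.642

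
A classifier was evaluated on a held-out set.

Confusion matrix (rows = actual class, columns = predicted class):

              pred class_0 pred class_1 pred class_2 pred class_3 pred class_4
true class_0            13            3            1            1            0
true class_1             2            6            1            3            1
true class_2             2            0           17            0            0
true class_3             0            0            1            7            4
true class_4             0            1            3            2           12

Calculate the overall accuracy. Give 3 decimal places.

0.688

Accuracy = trace / total = (13+6+17+7+12=55) / 80 = 55/80 = 0.688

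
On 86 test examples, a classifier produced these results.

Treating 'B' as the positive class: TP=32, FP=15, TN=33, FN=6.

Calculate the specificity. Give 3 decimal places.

0.688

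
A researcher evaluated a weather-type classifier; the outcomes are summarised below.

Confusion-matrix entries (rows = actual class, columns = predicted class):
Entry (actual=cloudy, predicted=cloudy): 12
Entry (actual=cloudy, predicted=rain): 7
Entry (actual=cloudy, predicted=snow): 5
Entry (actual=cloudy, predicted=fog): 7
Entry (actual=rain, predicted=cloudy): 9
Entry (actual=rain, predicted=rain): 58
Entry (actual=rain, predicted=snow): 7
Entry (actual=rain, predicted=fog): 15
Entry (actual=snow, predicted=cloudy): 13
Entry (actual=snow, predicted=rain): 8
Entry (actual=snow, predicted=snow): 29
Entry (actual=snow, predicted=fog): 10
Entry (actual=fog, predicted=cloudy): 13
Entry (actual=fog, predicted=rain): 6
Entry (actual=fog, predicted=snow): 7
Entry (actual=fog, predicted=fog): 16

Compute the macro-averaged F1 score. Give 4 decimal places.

0.4727

Per-class F1 score (2·TP/(2·TP+FP+FN)):
  cloudy: TP=12, FP=9+13+13=35, FN=7+5+7=19 → 24/78 = 0.30769
  rain: TP=58, FP=7+8+6=21, FN=9+7+15=31 → 116/168 = 0.69048
  snow: TP=29, FP=5+7+7=19, FN=13+8+10=31 → 58/108 = 0.53704
  fog: TP=16, FP=7+15+10=32, FN=13+6+7=26 → 32/90 = 0.35556
Macro-F1 score = mean = (0.30769 + 0.69048 + 0.53704 + 0.35556) / 4 = 0.4727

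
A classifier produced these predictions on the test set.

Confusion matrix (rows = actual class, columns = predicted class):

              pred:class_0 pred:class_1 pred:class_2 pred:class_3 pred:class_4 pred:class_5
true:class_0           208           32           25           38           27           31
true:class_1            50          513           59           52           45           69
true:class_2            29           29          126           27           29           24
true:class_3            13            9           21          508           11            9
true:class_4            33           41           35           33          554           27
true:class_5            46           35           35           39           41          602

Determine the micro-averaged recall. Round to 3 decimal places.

Micro-averaging pools counts across classes: ΣTP=2511, ΣFP=994, ΣFN=994.
Micro-recall = TP/(TP+FN) on pooled counts = 0.716 (equals overall accuracy in single-label multiclass).

0.716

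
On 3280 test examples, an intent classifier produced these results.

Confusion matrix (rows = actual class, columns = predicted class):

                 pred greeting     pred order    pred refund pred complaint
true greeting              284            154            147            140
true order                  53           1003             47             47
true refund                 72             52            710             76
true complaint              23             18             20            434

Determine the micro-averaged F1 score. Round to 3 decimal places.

0.741

Micro-averaging pools counts across classes: ΣTP=2431, ΣFP=849, ΣFN=849.
Micro-F1 score = 2·TP/(2·TP+FP+FN) on pooled counts = 0.741 (equals overall accuracy in single-label multiclass).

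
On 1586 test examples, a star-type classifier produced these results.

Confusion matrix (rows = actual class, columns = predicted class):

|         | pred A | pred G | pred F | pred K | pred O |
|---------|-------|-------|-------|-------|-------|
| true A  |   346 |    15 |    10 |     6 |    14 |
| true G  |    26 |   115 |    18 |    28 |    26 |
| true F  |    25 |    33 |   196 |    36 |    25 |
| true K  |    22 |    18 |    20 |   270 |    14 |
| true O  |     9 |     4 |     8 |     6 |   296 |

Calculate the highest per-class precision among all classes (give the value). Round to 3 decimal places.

0.808

Per-class precision (TP/(TP+FP)):
  A: TP=346, FP=26+25+22+9=82 → 346/428 = 0.8084
  G: TP=115, FP=15+33+18+4=70 → 115/185 = 0.6216
  F: TP=196, FP=10+18+20+8=56 → 196/252 = 0.7778
  K: TP=270, FP=6+28+36+6=76 → 270/346 = 0.7803
  O: TP=296, FP=14+26+25+14=79 → 296/375 = 0.7893
Highest is class 'A' with precision = 0.808.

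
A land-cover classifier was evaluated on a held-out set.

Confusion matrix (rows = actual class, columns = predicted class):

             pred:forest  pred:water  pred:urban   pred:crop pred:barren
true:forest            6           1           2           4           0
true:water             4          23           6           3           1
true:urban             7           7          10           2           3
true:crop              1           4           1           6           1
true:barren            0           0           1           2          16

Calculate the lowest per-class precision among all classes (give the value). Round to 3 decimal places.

0.333

Per-class precision (TP/(TP+FP)):
  forest: TP=6, FP=4+7+1+0=12 → 6/18 = 0.3333
  water: TP=23, FP=1+7+4+0=12 → 23/35 = 0.6571
  urban: TP=10, FP=2+6+1+1=10 → 10/20 = 0.5000
  crop: TP=6, FP=4+3+2+2=11 → 6/17 = 0.3529
  barren: TP=16, FP=0+1+3+1=5 → 16/21 = 0.7619
Lowest is class 'forest' with precision = 0.333.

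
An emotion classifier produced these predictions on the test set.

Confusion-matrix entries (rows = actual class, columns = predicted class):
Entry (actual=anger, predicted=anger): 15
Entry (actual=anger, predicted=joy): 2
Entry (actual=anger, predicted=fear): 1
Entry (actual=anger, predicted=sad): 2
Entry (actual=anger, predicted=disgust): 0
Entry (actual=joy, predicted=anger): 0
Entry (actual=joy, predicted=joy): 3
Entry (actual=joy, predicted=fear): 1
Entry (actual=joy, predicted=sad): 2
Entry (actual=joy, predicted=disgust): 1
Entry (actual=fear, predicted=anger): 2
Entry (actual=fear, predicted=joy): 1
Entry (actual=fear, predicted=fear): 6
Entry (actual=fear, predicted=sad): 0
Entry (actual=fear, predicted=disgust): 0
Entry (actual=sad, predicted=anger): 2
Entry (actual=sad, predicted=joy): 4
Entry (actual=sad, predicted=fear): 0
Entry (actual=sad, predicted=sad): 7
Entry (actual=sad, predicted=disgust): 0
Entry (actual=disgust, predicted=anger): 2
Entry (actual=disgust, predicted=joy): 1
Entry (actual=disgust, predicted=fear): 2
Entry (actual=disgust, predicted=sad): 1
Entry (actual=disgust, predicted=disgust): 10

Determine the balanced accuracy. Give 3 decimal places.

0.602

Balanced accuracy = mean of per-class recall.
  anger: recall = 15/20 = 0.7500
  joy: recall = 3/7 = 0.4286
  fear: recall = 6/9 = 0.6667
  sad: recall = 7/13 = 0.5385
  disgust: recall = 10/16 = 0.6250
Mean = (0.7500 + 0.4286 + 0.6667 + 0.5385 + 0.6250) / 5 = 0.602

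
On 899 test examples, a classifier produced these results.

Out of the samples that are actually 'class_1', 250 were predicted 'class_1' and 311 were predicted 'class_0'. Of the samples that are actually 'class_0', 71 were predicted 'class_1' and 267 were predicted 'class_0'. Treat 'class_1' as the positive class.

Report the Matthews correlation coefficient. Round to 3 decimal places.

0.238

MCC = (TP·TN − FP·FN) / √((TP+FP)(TP+FN)(TN+FP)(TN+FN))
Numerator = 250·267 − 71·311 = 44669
Denominator = √(321·561·338·578) = √35181344484 = 187566.9067
MCC = 44669 / 187566.9067 = 0.238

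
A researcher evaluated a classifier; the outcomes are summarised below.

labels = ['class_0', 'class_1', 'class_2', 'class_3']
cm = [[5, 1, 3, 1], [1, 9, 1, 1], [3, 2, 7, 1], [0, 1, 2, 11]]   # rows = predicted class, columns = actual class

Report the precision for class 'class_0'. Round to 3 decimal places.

0.500

Treat 'class_0' as positive and all other classes as negative.
precision = TP/(TP+FP).
class_0: TP=5, FP=1+3+1=5 → 5/10 = 0.5000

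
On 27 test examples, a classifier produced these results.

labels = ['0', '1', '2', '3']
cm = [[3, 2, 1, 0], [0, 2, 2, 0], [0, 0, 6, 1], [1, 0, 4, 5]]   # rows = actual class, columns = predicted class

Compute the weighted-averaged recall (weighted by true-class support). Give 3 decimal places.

0.593

Per-class recall (TP/(TP+FN)):
  0: TP=3, FN=2+1+0=3 → 3/6 = 0.5000
  1: TP=2, FN=0+2+0=2 → 2/4 = 0.5000
  2: TP=6, FN=0+0+1=1 → 6/7 = 0.8571
  3: TP=5, FN=1+0+4=5 → 5/10 = 0.5000
Weighted-recall = Σ (supportᵢ/N)·recallᵢ with N=27: (6/27)·0.5000 + (4/27)·0.5000 + (7/27)·0.8571 + (10/27)·0.5000 = 0.593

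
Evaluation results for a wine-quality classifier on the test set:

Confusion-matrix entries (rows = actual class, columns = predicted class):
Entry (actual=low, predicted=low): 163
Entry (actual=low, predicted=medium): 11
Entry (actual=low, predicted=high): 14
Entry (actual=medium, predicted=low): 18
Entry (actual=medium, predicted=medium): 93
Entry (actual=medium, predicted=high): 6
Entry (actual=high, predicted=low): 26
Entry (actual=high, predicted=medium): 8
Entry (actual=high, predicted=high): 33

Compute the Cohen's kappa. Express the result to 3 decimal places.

0.627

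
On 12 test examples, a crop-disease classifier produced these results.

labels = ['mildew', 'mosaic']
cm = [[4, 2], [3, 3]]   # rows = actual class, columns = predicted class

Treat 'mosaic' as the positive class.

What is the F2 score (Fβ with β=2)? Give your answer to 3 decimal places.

0.517

Fβ = (1+β²)·TP / ((1+β²)·TP + β²·FN + FP), with β²=4
= 5·3 / (5·3 + 4·3 + 2) = 0.517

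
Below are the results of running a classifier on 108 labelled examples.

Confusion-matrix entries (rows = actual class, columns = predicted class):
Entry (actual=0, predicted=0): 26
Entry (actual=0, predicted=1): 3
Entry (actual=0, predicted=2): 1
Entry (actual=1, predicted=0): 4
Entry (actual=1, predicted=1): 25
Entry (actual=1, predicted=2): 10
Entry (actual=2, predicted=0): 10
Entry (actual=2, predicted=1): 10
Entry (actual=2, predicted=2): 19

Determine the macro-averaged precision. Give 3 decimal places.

Per-class precision (TP/(TP+FP)):
  0: TP=26, FP=4+10=14 → 26/40 = 0.6500
  1: TP=25, FP=3+10=13 → 25/38 = 0.6579
  2: TP=19, FP=1+10=11 → 19/30 = 0.6333
Macro-precision = mean = (0.6500 + 0.6579 + 0.6333) / 3 = 0.647

0.647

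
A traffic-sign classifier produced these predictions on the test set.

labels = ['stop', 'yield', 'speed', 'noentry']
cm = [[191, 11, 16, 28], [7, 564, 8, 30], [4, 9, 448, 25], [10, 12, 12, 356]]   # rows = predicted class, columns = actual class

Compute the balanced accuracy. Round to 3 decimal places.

0.896

Balanced accuracy = mean of per-class recall.
  stop: recall = 191/212 = 0.9009
  yield: recall = 564/596 = 0.9463
  speed: recall = 448/484 = 0.9256
  noentry: recall = 356/439 = 0.8109
Mean = (0.9009 + 0.9463 + 0.9256 + 0.8109) / 4 = 0.896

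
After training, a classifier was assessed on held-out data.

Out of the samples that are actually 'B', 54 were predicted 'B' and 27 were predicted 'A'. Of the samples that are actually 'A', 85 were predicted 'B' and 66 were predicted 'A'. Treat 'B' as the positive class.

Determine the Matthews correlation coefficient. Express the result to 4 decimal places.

MCC = (TP·TN − FP·FN) / √((TP+FP)(TP+FN)(TN+FP)(TN+FN))
Numerator = 54·66 − 85·27 = 1269
Denominator = √(139·81·151·93) = √158110137 = 12574.1853
MCC = 1269 / 12574.1853 = 0.1009

0.1009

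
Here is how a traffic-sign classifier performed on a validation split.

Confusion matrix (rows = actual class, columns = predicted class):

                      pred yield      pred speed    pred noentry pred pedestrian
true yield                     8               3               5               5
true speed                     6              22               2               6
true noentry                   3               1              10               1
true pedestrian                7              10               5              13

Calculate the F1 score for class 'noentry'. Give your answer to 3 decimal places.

0.541

Treat 'noentry' as positive and all other classes as negative.
F1 score = 2·TP/(2·TP+FP+FN).
noentry: TP=10, FP=5+2+5=12, FN=3+1+1=5 → 20/37 = 0.5405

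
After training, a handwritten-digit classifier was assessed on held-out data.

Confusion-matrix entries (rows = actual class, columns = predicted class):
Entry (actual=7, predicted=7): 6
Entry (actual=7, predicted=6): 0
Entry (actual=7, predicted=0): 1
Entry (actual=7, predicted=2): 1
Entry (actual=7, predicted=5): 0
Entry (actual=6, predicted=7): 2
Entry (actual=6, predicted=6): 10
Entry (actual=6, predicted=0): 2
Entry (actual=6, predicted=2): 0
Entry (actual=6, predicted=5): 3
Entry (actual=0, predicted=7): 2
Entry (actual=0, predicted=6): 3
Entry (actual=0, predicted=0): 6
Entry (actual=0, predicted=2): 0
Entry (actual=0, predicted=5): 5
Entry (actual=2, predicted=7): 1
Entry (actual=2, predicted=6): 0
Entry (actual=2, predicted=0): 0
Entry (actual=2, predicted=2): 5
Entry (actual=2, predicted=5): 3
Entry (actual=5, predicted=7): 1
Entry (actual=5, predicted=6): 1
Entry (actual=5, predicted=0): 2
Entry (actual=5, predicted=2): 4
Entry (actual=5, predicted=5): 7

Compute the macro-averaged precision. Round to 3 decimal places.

Per-class precision (TP/(TP+FP)):
  7: TP=6, FP=2+2+1+1=6 → 6/12 = 0.5000
  6: TP=10, FP=0+3+0+1=4 → 10/14 = 0.7143
  0: TP=6, FP=1+2+0+2=5 → 6/11 = 0.5455
  2: TP=5, FP=1+0+0+4=5 → 5/10 = 0.5000
  5: TP=7, FP=0+3+5+3=11 → 7/18 = 0.3889
Macro-precision = mean = (0.5000 + 0.7143 + 0.5455 + 0.5000 + 0.3889) / 5 = 0.530

0.530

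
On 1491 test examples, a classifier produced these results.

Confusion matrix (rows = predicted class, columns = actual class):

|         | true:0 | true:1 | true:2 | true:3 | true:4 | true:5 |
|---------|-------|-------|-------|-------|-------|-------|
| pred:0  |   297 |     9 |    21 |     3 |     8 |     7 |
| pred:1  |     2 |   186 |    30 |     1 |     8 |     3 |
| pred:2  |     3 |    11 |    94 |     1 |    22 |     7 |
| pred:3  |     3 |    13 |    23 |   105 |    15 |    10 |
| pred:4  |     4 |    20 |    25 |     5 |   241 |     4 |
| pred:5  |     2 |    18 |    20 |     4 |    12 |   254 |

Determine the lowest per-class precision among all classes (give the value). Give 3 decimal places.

Per-class precision (TP/(TP+FP)):
  0: TP=297, FP=9+21+3+8+7=48 → 297/345 = 0.8609
  1: TP=186, FP=2+30+1+8+3=44 → 186/230 = 0.8087
  2: TP=94, FP=3+11+1+22+7=44 → 94/138 = 0.6812
  3: TP=105, FP=3+13+23+15+10=64 → 105/169 = 0.6213
  4: TP=241, FP=4+20+25+5+4=58 → 241/299 = 0.8060
  5: TP=254, FP=2+18+20+4+12=56 → 254/310 = 0.8194
Lowest is class '3' with precision = 0.621.

0.621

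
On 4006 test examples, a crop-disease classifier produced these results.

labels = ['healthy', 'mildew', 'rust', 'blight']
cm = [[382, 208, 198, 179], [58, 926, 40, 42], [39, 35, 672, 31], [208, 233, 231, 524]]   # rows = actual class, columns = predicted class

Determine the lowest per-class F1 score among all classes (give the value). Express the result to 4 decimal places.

Per-class F1 score (2·TP/(2·TP+FP+FN)):
  healthy: TP=382, FP=58+39+208=305, FN=208+198+179=585 → 764/1654 = 0.46191
  mildew: TP=926, FP=208+35+233=476, FN=58+40+42=140 → 1852/2468 = 0.75041
  rust: TP=672, FP=198+40+231=469, FN=39+35+31=105 → 1344/1918 = 0.70073
  blight: TP=524, FP=179+42+31=252, FN=208+233+231=672 → 1048/1972 = 0.53144
Lowest is class 'healthy' with F1 score = 0.4619.

0.4619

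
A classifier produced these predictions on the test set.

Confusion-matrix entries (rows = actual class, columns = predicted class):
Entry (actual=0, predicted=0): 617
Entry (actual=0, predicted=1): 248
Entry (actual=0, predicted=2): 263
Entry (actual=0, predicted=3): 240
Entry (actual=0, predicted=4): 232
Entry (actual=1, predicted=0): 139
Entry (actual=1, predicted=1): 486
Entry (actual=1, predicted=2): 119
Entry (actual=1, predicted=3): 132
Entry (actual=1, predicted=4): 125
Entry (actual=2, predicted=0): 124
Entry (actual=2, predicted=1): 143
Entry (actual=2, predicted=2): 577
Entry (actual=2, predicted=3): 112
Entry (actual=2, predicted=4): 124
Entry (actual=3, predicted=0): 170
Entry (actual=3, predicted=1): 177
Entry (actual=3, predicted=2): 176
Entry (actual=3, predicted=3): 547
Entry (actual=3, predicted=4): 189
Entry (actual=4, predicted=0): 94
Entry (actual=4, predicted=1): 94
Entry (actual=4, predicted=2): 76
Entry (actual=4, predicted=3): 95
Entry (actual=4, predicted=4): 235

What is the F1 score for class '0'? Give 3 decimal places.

0.450

Take TP from the diagonal, FP from the rest of the '0' prediction marginal, FN from the rest of the '0' actual marginal.
F1 score = 2·TP/(2·TP+FP+FN).
0: TP=617, FP=139+124+170+94=527, FN=248+263+240+232=983 → 1234/2744 = 0.4497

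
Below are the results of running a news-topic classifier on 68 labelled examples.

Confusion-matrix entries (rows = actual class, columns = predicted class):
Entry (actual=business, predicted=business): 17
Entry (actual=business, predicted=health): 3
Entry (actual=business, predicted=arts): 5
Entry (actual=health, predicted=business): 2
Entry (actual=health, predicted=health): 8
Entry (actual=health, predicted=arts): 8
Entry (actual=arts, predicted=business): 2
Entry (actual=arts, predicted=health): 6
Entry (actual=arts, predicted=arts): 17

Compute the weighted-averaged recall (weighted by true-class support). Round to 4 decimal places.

Per-class recall (TP/(TP+FN)):
  business: TP=17, FN=3+5=8 → 17/25 = 0.68000
  health: TP=8, FN=2+8=10 → 8/18 = 0.44444
  arts: TP=17, FN=2+6=8 → 17/25 = 0.68000
Weighted-recall = Σ (supportᵢ/N)·recallᵢ with N=68: (25/68)·0.68000 + (18/68)·0.44444 + (25/68)·0.68000 = 0.6176

0.6176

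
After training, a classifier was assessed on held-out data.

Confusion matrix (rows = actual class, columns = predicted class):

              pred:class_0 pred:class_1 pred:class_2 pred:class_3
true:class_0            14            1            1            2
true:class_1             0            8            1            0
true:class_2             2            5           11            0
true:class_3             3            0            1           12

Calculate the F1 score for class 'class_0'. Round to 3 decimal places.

Treat 'class_0' as positive and all other classes as negative.
F1 score = 2·TP/(2·TP+FP+FN).
class_0: TP=14, FP=0+2+3=5, FN=1+1+2=4 → 28/37 = 0.7568

0.757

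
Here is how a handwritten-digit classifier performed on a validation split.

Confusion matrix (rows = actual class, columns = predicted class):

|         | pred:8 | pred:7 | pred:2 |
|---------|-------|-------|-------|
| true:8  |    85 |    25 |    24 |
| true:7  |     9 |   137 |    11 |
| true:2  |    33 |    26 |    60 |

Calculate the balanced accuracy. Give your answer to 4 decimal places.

Balanced accuracy = mean of per-class recall.
  8: recall = 85/134 = 0.63433
  7: recall = 137/157 = 0.87261
  2: recall = 60/119 = 0.50420
Mean = (0.63433 + 0.87261 + 0.50420) / 3 = 0.6704

0.6704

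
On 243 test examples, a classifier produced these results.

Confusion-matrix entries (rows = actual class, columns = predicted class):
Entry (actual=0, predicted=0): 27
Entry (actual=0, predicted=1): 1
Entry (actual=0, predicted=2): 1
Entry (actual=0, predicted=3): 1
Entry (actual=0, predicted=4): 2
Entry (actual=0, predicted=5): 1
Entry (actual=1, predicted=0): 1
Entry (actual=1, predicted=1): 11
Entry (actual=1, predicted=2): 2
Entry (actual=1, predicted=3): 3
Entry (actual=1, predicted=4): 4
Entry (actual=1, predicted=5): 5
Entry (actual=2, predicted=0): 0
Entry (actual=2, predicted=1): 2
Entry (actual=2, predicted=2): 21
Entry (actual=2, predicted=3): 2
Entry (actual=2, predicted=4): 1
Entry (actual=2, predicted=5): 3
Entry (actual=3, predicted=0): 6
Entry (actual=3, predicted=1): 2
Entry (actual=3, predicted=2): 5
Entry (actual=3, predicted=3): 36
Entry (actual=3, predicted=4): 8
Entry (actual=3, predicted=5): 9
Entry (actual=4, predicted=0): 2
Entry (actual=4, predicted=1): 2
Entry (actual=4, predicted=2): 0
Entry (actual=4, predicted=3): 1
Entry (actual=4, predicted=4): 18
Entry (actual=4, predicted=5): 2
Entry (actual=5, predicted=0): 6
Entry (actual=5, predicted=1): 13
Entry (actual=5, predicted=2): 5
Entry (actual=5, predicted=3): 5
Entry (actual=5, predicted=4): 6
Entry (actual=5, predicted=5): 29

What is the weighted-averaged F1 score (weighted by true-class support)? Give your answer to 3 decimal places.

Per-class F1 score (2·TP/(2·TP+FP+FN)):
  0: TP=27, FP=1+0+6+2+6=15, FN=1+1+1+2+1=6 → 54/75 = 0.7200
  1: TP=11, FP=1+2+2+2+13=20, FN=1+2+3+4+5=15 → 22/57 = 0.3860
  2: TP=21, FP=1+2+5+0+5=13, FN=0+2+2+1+3=8 → 42/63 = 0.6667
  3: TP=36, FP=1+3+2+1+5=12, FN=6+2+5+8+9=30 → 72/114 = 0.6316
  4: TP=18, FP=2+4+1+8+6=21, FN=2+2+0+1+2=7 → 36/64 = 0.5625
  5: TP=29, FP=1+5+3+9+2=20, FN=6+13+5+5+6=35 → 58/113 = 0.5133
Weighted-F1 score = Σ (supportᵢ/N)·F1 scoreᵢ with N=243: (33/243)·0.7200 + (26/243)·0.3860 + (29/243)·0.6667 + (66/243)·0.6316 + (25/243)·0.5625 + (64/243)·0.5133 = 0.583

0.583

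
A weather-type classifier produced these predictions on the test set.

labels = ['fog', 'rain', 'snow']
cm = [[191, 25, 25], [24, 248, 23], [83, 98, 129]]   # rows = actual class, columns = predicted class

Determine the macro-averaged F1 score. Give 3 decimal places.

0.661

Per-class F1 score (2·TP/(2·TP+FP+FN)):
  fog: TP=191, FP=24+83=107, FN=25+25=50 → 382/539 = 0.7087
  rain: TP=248, FP=25+98=123, FN=24+23=47 → 496/666 = 0.7447
  snow: TP=129, FP=25+23=48, FN=83+98=181 → 258/487 = 0.5298
Macro-F1 score = mean = (0.7087 + 0.7447 + 0.5298) / 3 = 0.661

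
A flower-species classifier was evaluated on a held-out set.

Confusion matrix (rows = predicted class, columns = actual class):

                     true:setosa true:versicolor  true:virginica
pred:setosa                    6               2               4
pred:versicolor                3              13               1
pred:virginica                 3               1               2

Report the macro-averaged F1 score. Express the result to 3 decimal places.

0.532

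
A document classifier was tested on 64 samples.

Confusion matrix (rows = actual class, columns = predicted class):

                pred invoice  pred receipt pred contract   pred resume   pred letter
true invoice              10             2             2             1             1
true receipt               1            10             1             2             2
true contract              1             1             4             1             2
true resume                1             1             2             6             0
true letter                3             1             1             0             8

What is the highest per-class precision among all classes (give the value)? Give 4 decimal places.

0.6667

Per-class precision (TP/(TP+FP)):
  invoice: TP=10, FP=1+1+1+3=6 → 10/16 = 0.62500
  receipt: TP=10, FP=2+1+1+1=5 → 10/15 = 0.66667
  contract: TP=4, FP=2+1+2+1=6 → 4/10 = 0.40000
  resume: TP=6, FP=1+2+1+0=4 → 6/10 = 0.60000
  letter: TP=8, FP=1+2+2+0=5 → 8/13 = 0.61538
Highest is class 'receipt' with precision = 0.6667.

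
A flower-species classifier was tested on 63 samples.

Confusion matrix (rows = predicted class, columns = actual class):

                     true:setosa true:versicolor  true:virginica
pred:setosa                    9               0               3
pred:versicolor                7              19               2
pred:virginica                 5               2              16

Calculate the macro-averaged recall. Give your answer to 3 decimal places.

Per-class recall (TP/(TP+FN)):
  setosa: TP=9, FN=7+5=12 → 9/21 = 0.4286
  versicolor: TP=19, FN=0+2=2 → 19/21 = 0.9048
  virginica: TP=16, FN=3+2=5 → 16/21 = 0.7619
Macro-recall = mean = (0.4286 + 0.9048 + 0.7619) / 3 = 0.698

0.698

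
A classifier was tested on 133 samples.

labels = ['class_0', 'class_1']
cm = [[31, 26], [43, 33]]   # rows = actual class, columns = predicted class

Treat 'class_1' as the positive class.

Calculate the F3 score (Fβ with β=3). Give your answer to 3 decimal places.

Fβ = (1+β²)·TP / ((1+β²)·TP + β²·FN + FP), with β²=9
= 10·33 / (10·33 + 9·43 + 26) = 0.444

0.444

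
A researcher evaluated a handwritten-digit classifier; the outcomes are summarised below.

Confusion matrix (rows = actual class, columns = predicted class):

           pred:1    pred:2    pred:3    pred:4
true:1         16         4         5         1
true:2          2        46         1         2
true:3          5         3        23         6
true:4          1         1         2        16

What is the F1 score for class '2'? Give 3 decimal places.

0.876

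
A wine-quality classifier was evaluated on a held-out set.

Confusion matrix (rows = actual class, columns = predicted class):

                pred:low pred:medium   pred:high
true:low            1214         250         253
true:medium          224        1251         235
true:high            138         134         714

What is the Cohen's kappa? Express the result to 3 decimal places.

Observed agreement pₒ = trace/N = 3179/4413 = 0.7204
Expected agreement pₑ = Σ (rowᵢ·colᵢ)/N² = (1717·1576 + 1710·1635 + 986·1202)/4413² = 0.3434
κ = (pₒ − pₑ)/(1 − pₑ) = (0.7204 − 0.3434)/(1 − 0.3434) = 0.574

0.574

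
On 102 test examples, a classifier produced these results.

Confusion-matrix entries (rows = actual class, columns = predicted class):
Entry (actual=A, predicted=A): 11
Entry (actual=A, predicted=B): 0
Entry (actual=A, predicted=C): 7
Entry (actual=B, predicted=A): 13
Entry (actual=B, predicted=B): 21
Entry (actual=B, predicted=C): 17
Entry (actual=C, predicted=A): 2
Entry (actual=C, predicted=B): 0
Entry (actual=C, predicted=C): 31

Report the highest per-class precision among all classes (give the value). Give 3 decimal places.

Per-class precision (TP/(TP+FP)):
  A: TP=11, FP=13+2=15 → 11/26 = 0.4231
  B: TP=21, FP=0+0=0 → 21/21 = 1.0000
  C: TP=31, FP=7+17=24 → 31/55 = 0.5636
Highest is class 'B' with precision = 1.000.

1.000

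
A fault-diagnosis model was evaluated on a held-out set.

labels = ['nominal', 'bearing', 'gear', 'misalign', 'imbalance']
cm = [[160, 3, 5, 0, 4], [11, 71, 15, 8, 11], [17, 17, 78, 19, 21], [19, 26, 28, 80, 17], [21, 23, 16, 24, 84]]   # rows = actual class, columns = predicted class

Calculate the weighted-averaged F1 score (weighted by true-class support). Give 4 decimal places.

0.5983

Per-class F1 score (2·TP/(2·TP+FP+FN)):
  nominal: TP=160, FP=11+17+19+21=68, FN=3+5+0+4=12 → 320/400 = 0.80000
  bearing: TP=71, FP=3+17+26+23=69, FN=11+15+8+11=45 → 142/256 = 0.55469
  gear: TP=78, FP=5+15+28+16=64, FN=17+17+19+21=74 → 156/294 = 0.53061
  misalign: TP=80, FP=0+8+19+24=51, FN=19+26+28+17=90 → 160/301 = 0.53156
  imbalance: TP=84, FP=4+11+21+17=53, FN=21+23+16+24=84 → 168/305 = 0.55082
Weighted-F1 score = Σ (supportᵢ/N)·F1 scoreᵢ with N=778: (172/778)·0.80000 + (116/778)·0.55469 + (152/778)·0.53061 + (170/778)·0.53156 + (168/778)·0.55082 = 0.5983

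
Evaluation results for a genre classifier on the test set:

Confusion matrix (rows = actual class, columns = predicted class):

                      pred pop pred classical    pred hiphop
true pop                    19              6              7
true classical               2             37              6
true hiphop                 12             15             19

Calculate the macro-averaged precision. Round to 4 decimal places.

0.6025

Per-class precision (TP/(TP+FP)):
  pop: TP=19, FP=2+12=14 → 19/33 = 0.57576
  classical: TP=37, FP=6+15=21 → 37/58 = 0.63793
  hiphop: TP=19, FP=7+6=13 → 19/32 = 0.59375
Macro-precision = mean = (0.57576 + 0.63793 + 0.59375) / 3 = 0.6025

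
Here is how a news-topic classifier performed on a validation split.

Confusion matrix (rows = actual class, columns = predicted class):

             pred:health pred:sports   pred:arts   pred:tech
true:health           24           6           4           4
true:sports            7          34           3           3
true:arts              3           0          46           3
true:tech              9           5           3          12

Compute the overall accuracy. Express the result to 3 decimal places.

0.699

Accuracy = trace / total = (24+34+46+12=116) / 166 = 116/166 = 0.699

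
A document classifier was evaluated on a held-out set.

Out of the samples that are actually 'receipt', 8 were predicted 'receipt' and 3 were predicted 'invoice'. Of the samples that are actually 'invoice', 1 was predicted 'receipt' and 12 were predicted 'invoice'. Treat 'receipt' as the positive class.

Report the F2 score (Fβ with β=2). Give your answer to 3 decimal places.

Fβ = (1+β²)·TP / ((1+β²)·TP + β²·FN + FP), with β²=4
= 5·8 / (5·8 + 4·3 + 1) = 0.755

0.755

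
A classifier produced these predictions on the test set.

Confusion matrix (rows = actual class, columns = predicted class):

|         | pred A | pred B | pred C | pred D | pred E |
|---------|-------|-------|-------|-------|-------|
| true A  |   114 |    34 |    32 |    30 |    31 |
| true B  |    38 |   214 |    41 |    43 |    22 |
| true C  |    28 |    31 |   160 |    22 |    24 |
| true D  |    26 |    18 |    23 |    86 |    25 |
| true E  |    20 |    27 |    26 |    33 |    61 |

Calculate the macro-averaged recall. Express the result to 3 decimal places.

Per-class recall (TP/(TP+FN)):
  A: TP=114, FN=34+32+30+31=127 → 114/241 = 0.4730
  B: TP=214, FN=38+41+43+22=144 → 214/358 = 0.5978
  C: TP=160, FN=28+31+22+24=105 → 160/265 = 0.6038
  D: TP=86, FN=26+18+23+25=92 → 86/178 = 0.4831
  E: TP=61, FN=20+27+26+33=106 → 61/167 = 0.3653
Macro-recall = mean = (0.4730 + 0.5978 + 0.6038 + 0.4831 + 0.3653) / 5 = 0.505

0.505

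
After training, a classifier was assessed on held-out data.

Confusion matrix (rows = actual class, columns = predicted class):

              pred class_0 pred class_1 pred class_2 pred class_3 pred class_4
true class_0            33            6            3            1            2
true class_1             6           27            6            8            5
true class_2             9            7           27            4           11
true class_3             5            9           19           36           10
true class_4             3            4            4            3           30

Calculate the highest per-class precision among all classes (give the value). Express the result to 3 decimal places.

Per-class precision (TP/(TP+FP)):
  class_0: TP=33, FP=6+9+5+3=23 → 33/56 = 0.5893
  class_1: TP=27, FP=6+7+9+4=26 → 27/53 = 0.5094
  class_2: TP=27, FP=3+6+19+4=32 → 27/59 = 0.4576
  class_3: TP=36, FP=1+8+4+3=16 → 36/52 = 0.6923
  class_4: TP=30, FP=2+5+11+10=28 → 30/58 = 0.5172
Highest is class 'class_3' with precision = 0.692.

0.692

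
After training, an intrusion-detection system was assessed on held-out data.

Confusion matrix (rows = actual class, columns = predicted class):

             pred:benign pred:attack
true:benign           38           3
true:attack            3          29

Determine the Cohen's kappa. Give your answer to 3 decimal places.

Observed agreement pₒ = trace/N = 67/73 = 0.9178
Expected agreement pₑ = Σ (rowᵢ·colᵢ)/N² = (41·41 + 32·32)/73² = 0.5076
κ = (pₒ − pₑ)/(1 − pₑ) = (0.9178 − 0.5076)/(1 − 0.5076) = 0.833

0.833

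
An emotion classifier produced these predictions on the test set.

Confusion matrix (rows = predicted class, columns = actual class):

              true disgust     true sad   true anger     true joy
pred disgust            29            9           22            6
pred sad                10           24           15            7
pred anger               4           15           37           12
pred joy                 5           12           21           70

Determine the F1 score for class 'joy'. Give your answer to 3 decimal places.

0.690

Take TP from the diagonal, FP from the rest of the 'joy' prediction marginal, FN from the rest of the 'joy' actual marginal.
F1 score = 2·TP/(2·TP+FP+FN).
joy: TP=70, FP=5+12+21=38, FN=6+7+12=25 → 140/203 = 0.6897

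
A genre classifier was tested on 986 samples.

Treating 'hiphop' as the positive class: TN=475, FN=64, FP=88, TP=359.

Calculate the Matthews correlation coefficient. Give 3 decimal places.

0.688

MCC = (TP·TN − FP·FN) / √((TP+FP)(TP+FN)(TN+FP)(TN+FN))
Numerator = 359·475 − 88·64 = 164893
Denominator = √(447·423·563·539) = √57377953017 = 239536.9554
MCC = 164893 / 239536.9554 = 0.688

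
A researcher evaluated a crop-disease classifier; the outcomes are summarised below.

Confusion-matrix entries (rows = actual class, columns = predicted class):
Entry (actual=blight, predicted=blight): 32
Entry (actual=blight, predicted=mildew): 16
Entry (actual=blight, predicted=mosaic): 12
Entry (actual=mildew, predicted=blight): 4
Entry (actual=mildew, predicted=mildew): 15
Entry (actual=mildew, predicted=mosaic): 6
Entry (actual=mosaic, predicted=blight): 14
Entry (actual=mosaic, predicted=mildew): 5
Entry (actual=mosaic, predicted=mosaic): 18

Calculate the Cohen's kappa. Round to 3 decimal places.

Observed agreement pₒ = trace/N = 65/122 = 0.5328
Expected agreement pₑ = Σ (rowᵢ·colᵢ)/N² = (60·50 + 25·36 + 37·36)/122² = 0.3515
κ = (pₒ − pₑ)/(1 − pₑ) = (0.5328 − 0.3515)/(1 − 0.3515) = 0.280

0.280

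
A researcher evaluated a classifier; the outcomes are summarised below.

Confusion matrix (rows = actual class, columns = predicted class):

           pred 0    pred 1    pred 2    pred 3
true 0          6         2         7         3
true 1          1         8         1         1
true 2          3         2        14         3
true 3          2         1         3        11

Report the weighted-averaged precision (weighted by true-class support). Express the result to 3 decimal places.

0.566

Per-class precision (TP/(TP+FP)):
  0: TP=6, FP=1+3+2=6 → 6/12 = 0.5000
  1: TP=8, FP=2+2+1=5 → 8/13 = 0.6154
  2: TP=14, FP=7+1+3=11 → 14/25 = 0.5600
  3: TP=11, FP=3+1+3=7 → 11/18 = 0.6111
Weighted-precision = Σ (supportᵢ/N)·precisionᵢ with N=68: (18/68)·0.5000 + (11/68)·0.6154 + (22/68)·0.5600 + (17/68)·0.6111 = 0.566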